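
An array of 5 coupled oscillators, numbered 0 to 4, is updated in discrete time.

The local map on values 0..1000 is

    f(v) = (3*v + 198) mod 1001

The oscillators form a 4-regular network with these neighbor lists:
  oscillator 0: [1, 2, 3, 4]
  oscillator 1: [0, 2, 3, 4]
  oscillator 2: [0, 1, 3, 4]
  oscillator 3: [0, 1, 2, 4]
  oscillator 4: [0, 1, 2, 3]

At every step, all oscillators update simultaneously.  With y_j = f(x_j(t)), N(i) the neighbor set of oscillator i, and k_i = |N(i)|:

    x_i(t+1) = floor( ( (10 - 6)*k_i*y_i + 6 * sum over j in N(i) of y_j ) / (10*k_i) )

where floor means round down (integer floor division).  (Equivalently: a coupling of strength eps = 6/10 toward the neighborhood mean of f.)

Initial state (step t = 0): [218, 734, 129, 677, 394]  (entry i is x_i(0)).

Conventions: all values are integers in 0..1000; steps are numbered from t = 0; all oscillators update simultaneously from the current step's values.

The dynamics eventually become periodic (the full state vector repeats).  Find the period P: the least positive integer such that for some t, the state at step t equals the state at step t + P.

Simulating step by step:
t=0: [218, 734, 129, 677, 394]
t=1: [579, 465, 512, 422, 460]
t=2: [728, 642, 678, 610, 639]
t=3: [225, 161, 188, 137, 158]
t=4: [757, 709, 730, 691, 707]
t=5: [381, 345, 360, 331, 343]
t=6: [274, 247, 259, 237, 246]
t=7: [571, 801, 810, 793, 800]
t=8: [723, 645, 652, 639, 644]
t=9: [224, 166, 171, 161, 165]
t=10: [765, 721, 725, 717, 720]
t=11: [411, 378, 381, 375, 377]
t=12: [370, 345, 347, 343, 344]
t=13: [261, 242, 244, 241, 242]
t=14: [947, 933, 934, 932, 933]
t=15: [611, 851, 851, 850, 851]
t=16: [460, 640, 640, 639, 640]
t=17: [299, 184, 184, 183, 184]
t=18: [487, 651, 651, 650, 651]
t=19: [352, 224, 224, 224, 224]
t=20: [623, 777, 777, 777, 777]
t=21: [342, 457, 457, 457, 457]
t=22: [430, 516, 516, 516, 516]
t=23: [641, 706, 706, 706, 706]
t=24: [236, 284, 284, 284, 284]
t=25: [391, 177, 177, 177, 177]
t=26: [585, 675, 675, 675, 675]
t=27: [513, 330, 330, 330, 330]
t=28: [406, 269, 269, 269, 269]
t=29: [168, 65, 65, 65, 65]
t=30: [516, 439, 439, 439, 439]
t=31: [606, 548, 548, 548, 548]
t=32: [510, 716, 716, 716, 716]
t=33: [497, 401, 401, 401, 401]
t=34: [515, 443, 443, 443, 443]
t=35: [612, 558, 558, 558, 558]
t=36: [535, 745, 745, 745, 745]
t=37: [579, 486, 486, 486, 486]
t=38: [766, 696, 696, 696, 696]
t=39: [368, 315, 315, 315, 315]
t=40: [205, 165, 165, 165, 165]
t=41: [741, 711, 711, 711, 711]
t=42: [365, 342, 342, 342, 342]
t=43: [250, 233, 233, 233, 233]
t=44: [917, 904, 904, 904, 904]
t=45: [923, 913, 913, 913, 913]
t=46: [947, 939, 939, 939, 939]
t=47: [21, 15, 15, 15, 15]
t=48: [250, 245, 245, 245, 245]
t=49: [939, 935, 935, 935, 935]
t=50: [4, 1, 1, 1, 1]
t=51: [204, 202, 202, 202, 202]
t=52: [806, 804, 804, 804, 804]
t=53: [610, 608, 608, 608, 608]
t=54: [22, 20, 20, 20, 20]
t=55: [260, 258, 258, 258, 258]
t=56: [974, 972, 972, 972, 972]
t=57: [113, 111, 111, 111, 111]
t=58: [533, 531, 531, 531, 531]
t=59: [792, 790, 790, 790, 790]
t=60: [568, 566, 566, 566, 566]
t=61: [897, 895, 895, 895, 895]
t=62: [883, 881, 881, 881, 881]
t=63: [841, 839, 839, 839, 839]
t=64: [715, 713, 713, 713, 713]
t=65: [337, 335, 335, 335, 335]
t=66: [204, 202, 202, 202, 202]

Answer: 15
Key observation: The state at step 51, [204, 202, 202, 202, 202], reappears at step 66 — and no state repeats earlier — so the cycle the system enters has period 15.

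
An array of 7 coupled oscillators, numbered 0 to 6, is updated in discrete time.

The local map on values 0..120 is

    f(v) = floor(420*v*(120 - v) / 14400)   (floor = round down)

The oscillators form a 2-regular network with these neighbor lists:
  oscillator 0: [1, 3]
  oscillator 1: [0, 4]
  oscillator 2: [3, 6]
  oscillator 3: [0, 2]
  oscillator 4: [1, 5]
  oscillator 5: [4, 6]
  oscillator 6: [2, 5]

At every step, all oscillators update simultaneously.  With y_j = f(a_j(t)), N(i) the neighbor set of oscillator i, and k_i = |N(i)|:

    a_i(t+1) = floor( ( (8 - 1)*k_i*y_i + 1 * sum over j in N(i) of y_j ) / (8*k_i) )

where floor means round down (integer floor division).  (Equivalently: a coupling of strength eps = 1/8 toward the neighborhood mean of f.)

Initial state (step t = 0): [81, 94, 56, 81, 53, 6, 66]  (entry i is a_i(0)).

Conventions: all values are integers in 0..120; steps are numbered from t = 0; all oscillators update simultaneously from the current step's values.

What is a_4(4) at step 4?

Answer: a_4(4) = 64

Derivation:
t=0: [81, 94, 56, 81, 53, 6, 66]
t=1: [90, 74, 103, 92, 95, 29, 97]
t=2: [79, 95, 53, 73, 71, 74, 64]
t=3: [92, 72, 102, 99, 98, 99, 103]
t=4: [75, 96, 53, 60, 64, 59, 51]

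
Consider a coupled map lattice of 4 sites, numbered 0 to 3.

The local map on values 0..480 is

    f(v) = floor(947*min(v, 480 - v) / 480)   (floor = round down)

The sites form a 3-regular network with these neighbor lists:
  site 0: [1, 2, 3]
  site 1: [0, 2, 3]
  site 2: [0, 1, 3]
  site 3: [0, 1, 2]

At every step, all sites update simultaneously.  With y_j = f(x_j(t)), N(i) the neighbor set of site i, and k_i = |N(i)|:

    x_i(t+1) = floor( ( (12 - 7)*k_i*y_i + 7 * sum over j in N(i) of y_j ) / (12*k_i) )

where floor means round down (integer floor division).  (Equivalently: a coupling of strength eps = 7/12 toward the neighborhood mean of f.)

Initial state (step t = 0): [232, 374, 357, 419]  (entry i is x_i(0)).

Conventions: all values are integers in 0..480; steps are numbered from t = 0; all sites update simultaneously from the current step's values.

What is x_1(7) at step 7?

Answer: x_1(7) = 287

Derivation:
t=0: [232, 374, 357, 419]
t=1: [301, 246, 253, 226]
t=2: [410, 434, 431, 430]
t=3: [112, 102, 103, 103]
t=4: [209, 205, 205, 205]
t=5: [407, 405, 405, 405]
t=6: [145, 146, 146, 146]
t=7: [287, 287, 287, 287]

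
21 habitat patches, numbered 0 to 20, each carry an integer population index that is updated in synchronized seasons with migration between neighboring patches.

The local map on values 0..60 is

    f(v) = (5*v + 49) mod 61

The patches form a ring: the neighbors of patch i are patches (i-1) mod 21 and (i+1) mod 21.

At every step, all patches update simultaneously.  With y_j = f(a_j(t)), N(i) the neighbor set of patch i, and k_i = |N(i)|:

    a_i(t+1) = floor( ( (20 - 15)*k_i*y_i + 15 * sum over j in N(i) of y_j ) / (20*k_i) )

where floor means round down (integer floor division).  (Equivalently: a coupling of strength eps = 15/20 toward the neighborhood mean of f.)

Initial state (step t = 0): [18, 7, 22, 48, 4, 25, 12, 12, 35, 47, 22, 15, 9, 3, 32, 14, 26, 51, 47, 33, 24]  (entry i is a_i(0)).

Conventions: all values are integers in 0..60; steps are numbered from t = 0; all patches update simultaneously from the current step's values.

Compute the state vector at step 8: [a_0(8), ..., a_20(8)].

Simulating step by step:
t=0: [18, 7, 22, 48, 4, 25, 12, 12, 35, 47, 22, 15, 9, 3, 32, 14, 26, 51, 47, 33, 24]
t=1: [30, 26, 34, 28, 38, 34, 49, 45, 43, 39, 25, 26, 10, 22, 29, 45, 58, 51, 44, 40, 29]
t=2: [29, 33, 32, 36, 29, 48, 37, 33, 16, 27, 34, 48, 44, 27, 27, 24, 42, 37, 30, 14, 10]
t=3: [28, 21, 35, 25, 36, 34, 41, 29, 13, 16, 26, 34, 23, 10, 18, 17, 40, 24, 44, 34, 35]
t=4: [28, 25, 41, 45, 44, 30, 20, 26, 20, 43, 30, 46, 38, 31, 23, 11, 23, 23, 37, 33, 26]
t=5: [42, 19, 33, 20, 23, 23, 34, 34, 35, 21, 24, 35, 35, 42, 34, 42, 42, 45, 40, 48, 28]
t=6: [14, 22, 26, 34, 36, 39, 38, 37, 35, 41, 39, 43, 31, 32, 20, 22, 20, 15, 29, 15, 24]
t=7: [46, 52, 41, 47, 25, 38, 33, 49, 33, 17, 11, 12, 22, 24, 30, 29, 21, 14, 4, 22, 34]
t=8: [23, 17, 19, 33, 49, 45, 47, 35, 31, 30, 33, 42, 44, 31, 25, 20, 33, 29, 37, 25, 36]

Answer: [23, 17, 19, 33, 49, 45, 47, 35, 31, 30, 33, 42, 44, 31, 25, 20, 33, 29, 37, 25, 36]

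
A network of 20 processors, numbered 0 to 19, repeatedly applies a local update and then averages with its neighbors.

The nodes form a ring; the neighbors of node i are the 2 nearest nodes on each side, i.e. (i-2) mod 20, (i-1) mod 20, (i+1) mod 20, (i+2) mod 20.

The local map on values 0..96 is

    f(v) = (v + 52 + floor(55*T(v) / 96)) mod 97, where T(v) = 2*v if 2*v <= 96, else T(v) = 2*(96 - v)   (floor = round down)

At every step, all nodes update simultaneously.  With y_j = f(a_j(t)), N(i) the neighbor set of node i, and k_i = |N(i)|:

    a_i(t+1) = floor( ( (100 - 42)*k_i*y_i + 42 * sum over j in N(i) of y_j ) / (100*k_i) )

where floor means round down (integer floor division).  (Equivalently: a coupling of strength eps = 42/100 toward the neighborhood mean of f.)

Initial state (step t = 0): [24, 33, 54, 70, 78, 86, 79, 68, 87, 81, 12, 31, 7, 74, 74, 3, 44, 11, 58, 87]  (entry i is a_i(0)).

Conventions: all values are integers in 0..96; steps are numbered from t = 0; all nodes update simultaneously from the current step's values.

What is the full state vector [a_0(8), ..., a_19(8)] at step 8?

Answer: [56, 56, 56, 56, 56, 56, 56, 56, 56, 56, 56, 56, 56, 56, 56, 56, 56, 56, 56, 56]

Derivation:
t=0: [24, 33, 54, 70, 78, 86, 79, 68, 87, 81, 12, 31, 7, 74, 74, 3, 44, 11, 58, 87]
t=1: [23, 32, 47, 50, 53, 52, 53, 53, 55, 52, 64, 38, 60, 52, 55, 58, 53, 66, 51, 47]
t=2: [22, 31, 46, 53, 56, 57, 56, 56, 56, 54, 53, 44, 53, 54, 56, 56, 56, 55, 51, 46]
t=3: [20, 29, 45, 52, 55, 56, 56, 56, 56, 55, 56, 52, 56, 55, 56, 56, 56, 55, 50, 45]
t=4: [73, 36, 53, 51, 55, 56, 56, 56, 56, 56, 56, 56, 56, 56, 56, 56, 56, 55, 60, 53]
t=5: [52, 42, 53, 54, 56, 56, 56, 56, 56, 56, 56, 56, 56, 56, 56, 56, 56, 56, 55, 53]
t=6: [55, 50, 55, 55, 56, 56, 56, 56, 56, 56, 56, 56, 56, 56, 56, 56, 56, 56, 56, 55]
t=7: [56, 56, 56, 56, 56, 56, 56, 56, 56, 56, 56, 56, 56, 56, 56, 56, 56, 56, 56, 56]
t=8: [56, 56, 56, 56, 56, 56, 56, 56, 56, 56, 56, 56, 56, 56, 56, 56, 56, 56, 56, 56]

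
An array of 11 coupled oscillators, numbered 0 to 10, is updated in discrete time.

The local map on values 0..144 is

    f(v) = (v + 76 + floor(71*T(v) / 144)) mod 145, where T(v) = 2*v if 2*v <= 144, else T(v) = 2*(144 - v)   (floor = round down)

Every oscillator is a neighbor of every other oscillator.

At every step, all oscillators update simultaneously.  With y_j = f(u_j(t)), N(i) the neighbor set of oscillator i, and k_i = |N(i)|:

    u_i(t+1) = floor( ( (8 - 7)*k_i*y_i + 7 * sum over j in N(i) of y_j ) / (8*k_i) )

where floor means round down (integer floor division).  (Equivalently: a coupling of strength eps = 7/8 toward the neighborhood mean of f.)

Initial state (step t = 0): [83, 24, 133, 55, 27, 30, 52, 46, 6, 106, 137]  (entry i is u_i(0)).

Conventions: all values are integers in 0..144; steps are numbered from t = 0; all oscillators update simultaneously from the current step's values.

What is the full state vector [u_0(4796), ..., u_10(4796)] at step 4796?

Answer: [74, 74, 74, 74, 74, 74, 74, 74, 74, 74, 74]
Key observation: The state at step 2, [74, 74, 74, 74, 74, 74, 74, 74, 74, 74, 74], reappears at step 3: the system is in a cycle of period 1 from step 2 on.  Therefore the state at step 4796 equals the state at step 2 + ((4796 - 2) mod 1) = 2, which is [74, 74, 74, 74, 74, 74, 74, 74, 74, 74, 74].

Derivation:
t=0: [83, 24, 133, 55, 27, 30, 52, 46, 6, 106, 137]
t=1: [78, 80, 78, 77, 80, 80, 77, 76, 79, 78, 78]
t=2: [74, 74, 74, 74, 74, 74, 74, 74, 74, 74, 74]
t=3: [74, 74, 74, 74, 74, 74, 74, 74, 74, 74, 74]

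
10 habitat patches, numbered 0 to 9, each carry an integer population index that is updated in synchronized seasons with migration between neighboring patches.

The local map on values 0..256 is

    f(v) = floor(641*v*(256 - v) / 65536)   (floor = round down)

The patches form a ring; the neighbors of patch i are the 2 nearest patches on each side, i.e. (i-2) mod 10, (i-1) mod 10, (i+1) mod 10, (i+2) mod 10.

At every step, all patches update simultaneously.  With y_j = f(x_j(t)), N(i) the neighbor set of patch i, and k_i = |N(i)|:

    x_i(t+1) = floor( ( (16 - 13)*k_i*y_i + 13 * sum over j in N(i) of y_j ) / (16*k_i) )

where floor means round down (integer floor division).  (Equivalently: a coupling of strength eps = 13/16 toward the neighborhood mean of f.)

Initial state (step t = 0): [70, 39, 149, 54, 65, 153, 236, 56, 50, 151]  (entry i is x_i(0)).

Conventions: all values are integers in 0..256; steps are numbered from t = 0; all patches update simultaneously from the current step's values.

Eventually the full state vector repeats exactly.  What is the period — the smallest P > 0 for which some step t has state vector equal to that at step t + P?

Answer: 2
Key observation: The state at step 5, [153, 153, 153, 153, 153, 153, 153, 153, 153, 153], reappears at step 7 — and no state repeats earlier — so the cycle the system enters has period 2.

Derivation:
t=0: [70, 39, 149, 54, 65, 153, 236, 56, 50, 151]
t=1: [123, 125, 117, 123, 116, 106, 106, 112, 107, 113]
t=2: [158, 159, 159, 158, 157, 157, 156, 155, 157, 158]
t=3: [150, 150, 150, 151, 151, 152, 152, 151, 151, 151]
t=4: [155, 155, 155, 154, 154, 154, 154, 154, 154, 155]
t=5: [153, 153, 153, 153, 153, 153, 153, 153, 153, 153]
t=6: [154, 154, 154, 154, 154, 154, 154, 154, 154, 154]
t=7: [153, 153, 153, 153, 153, 153, 153, 153, 153, 153]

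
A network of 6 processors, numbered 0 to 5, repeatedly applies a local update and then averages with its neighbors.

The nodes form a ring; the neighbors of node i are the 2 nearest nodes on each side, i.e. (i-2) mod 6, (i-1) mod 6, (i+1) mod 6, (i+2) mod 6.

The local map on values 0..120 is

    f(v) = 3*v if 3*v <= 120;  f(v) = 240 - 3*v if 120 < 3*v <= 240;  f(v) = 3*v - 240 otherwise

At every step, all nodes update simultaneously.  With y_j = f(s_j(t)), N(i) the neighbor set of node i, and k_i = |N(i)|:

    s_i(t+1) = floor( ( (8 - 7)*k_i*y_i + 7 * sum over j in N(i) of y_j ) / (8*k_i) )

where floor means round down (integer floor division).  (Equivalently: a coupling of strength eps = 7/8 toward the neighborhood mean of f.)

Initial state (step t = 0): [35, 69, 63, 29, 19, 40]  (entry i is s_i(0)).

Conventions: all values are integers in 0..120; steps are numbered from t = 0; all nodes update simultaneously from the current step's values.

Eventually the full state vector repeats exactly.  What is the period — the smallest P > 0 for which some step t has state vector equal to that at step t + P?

Answer: 12
Key observation: The state at step 16, [67, 67, 66, 67, 67, 66], reappears at step 28 — and no state repeats earlier — so the cycle the system enters has period 12.

Derivation:
t=0: [35, 69, 63, 29, 19, 40]
t=1: [70, 83, 68, 67, 86, 76]
t=2: [20, 26, 25, 21, 27, 22]
t=3: [73, 67, 71, 73, 67, 69]
t=4: [32, 27, 29, 32, 27, 30]
t=5: [86, 90, 88, 86, 90, 88]
t=6: [25, 22, 24, 25, 22, 24]
t=7: [69, 72, 70, 69, 72, 70]
t=8: [27, 30, 28, 27, 30, 28]
t=9: [86, 83, 85, 86, 83, 85]
t=10: [12, 15, 13, 12, 15, 13]
t=11: [41, 38, 40, 41, 38, 40]
t=12: [117, 117, 116, 117, 117, 116]
t=13: [109, 109, 110, 109, 109, 110]
t=14: [88, 88, 87, 88, 88, 87]
t=15: [22, 22, 23, 22, 22, 23]
t=16: [67, 67, 66, 67, 67, 66]
t=17: [40, 40, 39, 40, 40, 39]
t=18: [118, 118, 119, 118, 118, 119]
t=19: [115, 115, 114, 115, 115, 114]
t=20: [103, 103, 104, 103, 103, 104]
t=21: [70, 70, 69, 70, 70, 69]
t=22: [31, 31, 30, 31, 31, 30]
t=23: [91, 91, 92, 91, 91, 92]
t=24: [34, 34, 33, 34, 34, 33]
t=25: [100, 100, 101, 100, 100, 101]
t=26: [61, 61, 60, 61, 61, 60]
t=27: [58, 58, 57, 58, 58, 57]
t=28: [67, 67, 66, 67, 67, 66]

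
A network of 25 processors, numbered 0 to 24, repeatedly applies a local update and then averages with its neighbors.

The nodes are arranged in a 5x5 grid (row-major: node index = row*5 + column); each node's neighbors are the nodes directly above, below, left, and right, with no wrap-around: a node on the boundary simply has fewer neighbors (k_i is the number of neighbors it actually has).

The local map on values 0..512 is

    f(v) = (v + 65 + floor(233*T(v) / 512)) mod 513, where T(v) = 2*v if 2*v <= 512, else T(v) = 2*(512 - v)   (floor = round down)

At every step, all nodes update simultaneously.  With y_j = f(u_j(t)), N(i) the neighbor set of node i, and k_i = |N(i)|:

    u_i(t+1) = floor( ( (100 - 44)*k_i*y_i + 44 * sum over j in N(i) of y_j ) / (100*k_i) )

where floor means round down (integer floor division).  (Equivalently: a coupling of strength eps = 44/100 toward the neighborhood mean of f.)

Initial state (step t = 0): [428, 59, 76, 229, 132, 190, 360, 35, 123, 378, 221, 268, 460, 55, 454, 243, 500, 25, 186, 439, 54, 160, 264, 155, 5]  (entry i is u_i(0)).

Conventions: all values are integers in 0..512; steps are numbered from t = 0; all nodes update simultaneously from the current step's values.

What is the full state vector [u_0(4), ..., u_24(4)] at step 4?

Answer: [300, 258, 365, 334, 137, 365, 271, 239, 135, 77, 154, 96, 225, 265, 216, 244, 109, 285, 421, 248, 240, 114, 283, 428, 276]

Derivation:
t=0: [428, 59, 76, 229, 132, 190, 360, 35, 123, 378, 221, 268, 460, 55, 454, 243, 500, 25, 186, 439, 54, 160, 264, 155, 5]
t=1: [164, 145, 236, 402, 299, 326, 113, 141, 261, 127, 343, 95, 83, 187, 73, 114, 94, 126, 312, 112, 179, 246, 146, 280, 133]
t=2: [297, 287, 108, 43, 104, 129, 263, 247, 145, 214, 111, 225, 268, 292, 261, 260, 230, 264, 141, 239, 294, 157, 246, 127, 249]
t=3: [102, 76, 183, 210, 283, 227, 118, 89, 266, 359, 279, 371, 89, 108, 99, 143, 385, 122, 231, 63, 113, 287, 116, 227, 84]
t=4: [300, 258, 365, 334, 137, 365, 271, 239, 135, 77, 154, 96, 225, 265, 216, 244, 109, 285, 421, 248, 240, 114, 283, 428, 276]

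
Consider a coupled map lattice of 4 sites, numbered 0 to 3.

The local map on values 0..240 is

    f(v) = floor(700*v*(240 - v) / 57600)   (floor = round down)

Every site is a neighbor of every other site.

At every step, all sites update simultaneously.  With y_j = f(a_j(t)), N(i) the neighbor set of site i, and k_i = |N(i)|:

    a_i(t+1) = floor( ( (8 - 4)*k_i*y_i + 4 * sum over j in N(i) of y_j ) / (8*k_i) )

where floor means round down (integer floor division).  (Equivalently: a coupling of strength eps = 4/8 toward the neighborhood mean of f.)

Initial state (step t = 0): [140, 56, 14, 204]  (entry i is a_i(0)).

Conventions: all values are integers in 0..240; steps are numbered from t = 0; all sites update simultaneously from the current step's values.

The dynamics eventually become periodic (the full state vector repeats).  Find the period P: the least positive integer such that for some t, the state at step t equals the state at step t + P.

Simulating step by step:
t=0: [140, 56, 14, 204]
t=1: [127, 112, 83, 100]
t=2: [170, 170, 165, 169]
t=3: [145, 145, 147, 145]
t=4: [166, 166, 166, 166]
t=5: [149, 149, 149, 149]
t=6: [164, 164, 164, 164]
t=7: [151, 151, 151, 151]
t=8: [163, 163, 163, 163]
t=9: [152, 152, 152, 152]
t=10: [162, 162, 162, 162]
t=11: [153, 153, 153, 153]
t=12: [161, 161, 161, 161]
t=13: [154, 154, 154, 154]
t=14: [160, 160, 160, 160]
t=15: [155, 155, 155, 155]
t=16: [160, 160, 160, 160]

Answer: 2
Key observation: The state at step 14, [160, 160, 160, 160], reappears at step 16 — and no state repeats earlier — so the cycle the system enters has period 2.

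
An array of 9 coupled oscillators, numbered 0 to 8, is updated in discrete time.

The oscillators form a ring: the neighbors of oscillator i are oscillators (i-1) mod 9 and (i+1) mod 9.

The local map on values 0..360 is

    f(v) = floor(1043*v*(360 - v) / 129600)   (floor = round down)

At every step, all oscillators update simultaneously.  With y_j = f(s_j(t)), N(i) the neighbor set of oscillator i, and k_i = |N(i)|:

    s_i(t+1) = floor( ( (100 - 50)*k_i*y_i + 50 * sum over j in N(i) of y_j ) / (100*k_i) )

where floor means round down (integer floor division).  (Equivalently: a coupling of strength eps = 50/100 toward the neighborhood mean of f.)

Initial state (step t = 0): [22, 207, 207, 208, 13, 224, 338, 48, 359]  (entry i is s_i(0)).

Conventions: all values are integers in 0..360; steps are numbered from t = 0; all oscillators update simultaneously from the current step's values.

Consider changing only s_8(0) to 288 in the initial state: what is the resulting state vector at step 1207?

Answer: [233, 233, 233, 233, 233, 233, 233, 233, 234]
Key observation: The state at step 10, [237, 238, 238, 238, 238, 238, 238, 237, 237], reappears at step 12: the system is in a cycle of period 2 from step 10 on.  Therefore the state at step 1207 equals the state at step 10 + ((1207 - 10) mod 2) = 11, which is [233, 233, 233, 233, 233, 233, 233, 233, 234].

Derivation:
t=0: [22, 207, 207, 208, 13, 224, 338, 48, 288]
t=1: [134, 205, 254, 199, 142, 146, 120, 116, 127]
t=2: [244, 242, 236, 244, 251, 245, 235, 230, 236]
t=3: [229, 230, 231, 227, 223, 227, 234, 237, 234]
t=4: [239, 240, 240, 242, 243, 241, 237, 235, 237]
t=5: [232, 231, 230, 229, 228, 230, 233, 235, 234]
t=6: [238, 239, 240, 241, 241, 240, 238, 236, 237]
t=7: [233, 232, 231, 230, 230, 231, 233, 234, 234]
t=8: [237, 238, 239, 239, 239, 239, 238, 237, 237]
t=9: [233, 233, 232, 232, 232, 232, 233, 233, 234]
t=10: [237, 238, 238, 238, 238, 238, 238, 237, 237]
t=11: [233, 233, 233, 233, 233, 233, 233, 233, 234]
t=12: [237, 238, 238, 238, 238, 238, 238, 237, 237]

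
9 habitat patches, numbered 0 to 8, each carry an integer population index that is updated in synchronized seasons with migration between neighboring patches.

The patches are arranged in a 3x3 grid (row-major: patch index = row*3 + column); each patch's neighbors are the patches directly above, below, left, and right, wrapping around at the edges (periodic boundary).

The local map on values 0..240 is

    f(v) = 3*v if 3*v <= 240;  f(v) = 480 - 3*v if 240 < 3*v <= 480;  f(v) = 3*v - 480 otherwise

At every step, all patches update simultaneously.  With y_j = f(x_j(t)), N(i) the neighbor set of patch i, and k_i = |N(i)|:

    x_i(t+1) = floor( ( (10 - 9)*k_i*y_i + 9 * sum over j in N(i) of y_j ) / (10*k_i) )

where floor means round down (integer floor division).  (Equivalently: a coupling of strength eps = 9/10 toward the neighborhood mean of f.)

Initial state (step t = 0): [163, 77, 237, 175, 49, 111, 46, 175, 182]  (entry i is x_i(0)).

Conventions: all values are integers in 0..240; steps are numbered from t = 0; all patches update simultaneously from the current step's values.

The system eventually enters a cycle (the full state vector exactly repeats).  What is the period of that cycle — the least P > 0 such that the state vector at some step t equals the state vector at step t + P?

Answer: 2
Key observation: The state at step 46, [61, 60, 58, 65, 56, 67, 56, 63, 57], reappears at step 48 — and no state repeats earlier — so the cycle the system enters has period 2.

Derivation:
t=0: [163, 77, 237, 175, 49, 111, 46, 175, 182]
t=1: [146, 120, 125, 103, 120, 124, 50, 135, 132]
t=2: [127, 88, 90, 111, 118, 118, 98, 114, 106]
t=3: [180, 150, 156, 135, 153, 157, 141, 169, 164]
t=4: [45, 30, 26, 40, 33, 27, 44, 29, 24]
t=5: [108, 98, 92, 112, 94, 91, 106, 97, 92]
t=6: [172, 186, 189, 177, 183, 189, 172, 187, 191]
t=7: [60, 69, 74, 56, 73, 76, 62, 70, 74]
t=8: [194, 207, 210, 199, 204, 209, 194, 208, 212]
t=9: [124, 132, 137, 120, 136, 139, 126, 133, 137]
t=10: [95, 82, 79, 89, 85, 80, 95, 81, 77]
t=11: [217, 224, 226, 213, 230, 227, 216, 222, 227]
t=12: [178, 191, 191, 184, 187, 192, 178, 192, 189]
t=13: [75, 82, 83, 71, 88, 84, 74, 80, 84]
t=14: [225, 228, 228, 221, 227, 222, 226, 226, 230]
t=15: [197, 199, 199, 193, 193, 198, 196, 202, 197]
t=16: [110, 113, 113, 107, 112, 107, 111, 110, 115]
t=17: [147, 145, 145, 150, 151, 146, 148, 142, 147]
t=18: [39, 41, 41, 35, 41, 35, 40, 38, 43]
t=19: [117, 119, 118, 115, 112, 118, 116, 122, 116]
t=20: [129, 127, 127, 132, 126, 133, 127, 130, 125]
t=21: [95, 96, 94, 92, 89, 95, 93, 100, 93]
t=22: [198, 196, 195, 201, 194, 203, 195, 199, 194]
t=23: [110, 109, 112, 113, 117, 110, 113, 105, 112]
t=24: [145, 147, 148, 142, 149, 140, 149, 144, 149]
t=25: [40, 40, 43, 43, 48, 41, 43, 35, 43]
t=26: [126, 124, 123, 129, 121, 131, 121, 127, 122]
t=27: [106, 107, 103, 104, 98, 106, 103, 112, 104]
t=28: [166, 165, 163, 170, 161, 172, 161, 168, 162]
t=29: [14, 13, 17, 16, 23, 14, 17, 8, 16]
t=30: [46, 45, 43, 50, 41, 52, 41, 48, 42]
t=31: [134, 133, 137, 136, 143, 134, 137, 128, 136]
t=32: [73, 74, 76, 69, 78, 67, 78, 71, 77]
t=33: [222, 223, 219, 220, 213, 222, 219, 228, 220]
t=34: [181, 182, 184, 177, 186, 175, 186, 179, 185]
t=35: [66, 67, 63, 64, 57, 66, 63, 72, 64]
t=36: [193, 194, 196, 189, 198, 187, 198, 191, 197]
t=37: [102, 103, 99, 100, 93, 102, 99, 108, 100]
t=38: [178, 177, 175, 182, 173, 184, 173, 180, 174]
t=39: [50, 49, 53, 52, 59, 50, 53, 44, 52]
t=40: [154, 153, 151, 158, 149, 160, 149, 156, 150]
t=41: [21, 22, 18, 19, 12, 21, 18, 27, 19]
t=42: [58, 59, 61, 54, 63, 52, 63, 56, 62]
t=43: [177, 178, 174, 175, 168, 177, 174, 183, 175]
t=44: [46, 47, 49, 42, 51, 40, 51, 44, 50]
t=45: [141, 142, 138, 139, 132, 141, 138, 147, 139]
t=46: [61, 60, 58, 65, 56, 67, 56, 63, 57]
t=47: [179, 178, 182, 181, 188, 179, 182, 173, 181]
t=48: [61, 60, 58, 65, 56, 67, 56, 63, 57]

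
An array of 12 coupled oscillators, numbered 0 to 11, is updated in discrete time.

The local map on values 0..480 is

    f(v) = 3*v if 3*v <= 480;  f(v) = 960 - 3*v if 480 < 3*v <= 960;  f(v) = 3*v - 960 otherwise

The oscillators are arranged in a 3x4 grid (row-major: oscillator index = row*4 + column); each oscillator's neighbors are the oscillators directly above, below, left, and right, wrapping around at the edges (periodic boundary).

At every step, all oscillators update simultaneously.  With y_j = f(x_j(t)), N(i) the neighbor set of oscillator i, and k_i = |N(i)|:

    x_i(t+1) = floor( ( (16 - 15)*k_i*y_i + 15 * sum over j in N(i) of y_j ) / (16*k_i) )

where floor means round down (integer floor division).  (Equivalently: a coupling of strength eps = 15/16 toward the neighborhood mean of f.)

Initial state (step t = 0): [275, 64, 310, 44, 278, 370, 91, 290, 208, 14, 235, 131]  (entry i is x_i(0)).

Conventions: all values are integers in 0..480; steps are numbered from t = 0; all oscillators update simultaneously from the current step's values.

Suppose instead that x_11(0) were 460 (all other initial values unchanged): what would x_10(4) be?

Answer: x_10(4) = 400
Key observation: This trace re-runs the system from the modified initial state.

Derivation:
t=0: [275, 64, 310, 44, 278, 370, 91, 290, 208, 14, 235, 460]
t=1: [192, 95, 201, 166, 174, 157, 140, 228, 190, 221, 195, 216]
t=2: [393, 371, 383, 340, 383, 366, 372, 399, 359, 375, 348, 371]
t=3: [135, 176, 117, 190, 178, 164, 161, 145, 177, 125, 160, 126]
t=4: [418, 401, 438, 392, 433, 430, 436, 418, 398, 447, 400, 430]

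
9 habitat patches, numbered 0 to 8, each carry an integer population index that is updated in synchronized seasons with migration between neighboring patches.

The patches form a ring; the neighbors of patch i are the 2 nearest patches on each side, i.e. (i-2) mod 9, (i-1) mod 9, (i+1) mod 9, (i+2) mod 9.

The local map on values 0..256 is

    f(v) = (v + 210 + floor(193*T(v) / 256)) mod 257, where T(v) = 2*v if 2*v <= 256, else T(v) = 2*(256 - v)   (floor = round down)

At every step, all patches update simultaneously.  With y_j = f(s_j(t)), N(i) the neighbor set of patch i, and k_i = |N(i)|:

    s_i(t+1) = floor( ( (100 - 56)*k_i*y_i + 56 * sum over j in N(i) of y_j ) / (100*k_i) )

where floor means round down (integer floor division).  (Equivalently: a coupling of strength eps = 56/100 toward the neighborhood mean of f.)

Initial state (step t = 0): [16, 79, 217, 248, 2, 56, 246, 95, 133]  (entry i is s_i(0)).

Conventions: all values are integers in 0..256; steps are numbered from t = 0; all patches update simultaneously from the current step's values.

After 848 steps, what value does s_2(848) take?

Simulating step by step:
t=0: [16, 79, 217, 248, 2, 56, 246, 95, 133]
t=1: [191, 165, 216, 189, 199, 157, 165, 163, 119]
t=2: [245, 247, 237, 208, 206, 139, 216, 217, 251]
t=3: [215, 216, 221, 197, 199, 134, 196, 193, 216]
t=4: [230, 229, 230, 203, 204, 139, 205, 205, 231]
t=5: [223, 223, 225, 200, 201, 136, 201, 199, 224]
t=6: [226, 226, 227, 201, 203, 137, 203, 202, 228]
t=7: [225, 225, 226, 201, 202, 137, 202, 201, 226]
t=8: [225, 225, 227, 201, 202, 137, 202, 201, 227]
t=9: [225, 225, 226, 201, 202, 137, 202, 201, 226]

Answer: s_2(848) = 227
Key observation: The state at step 7, [225, 225, 226, 201, 202, 137, 202, 201, 226], reappears at step 9: the system is in a cycle of period 2 from step 7 on.  Therefore the state at step 848 equals the state at step 7 + ((848 - 7) mod 2) = 8, which is [225, 225, 227, 201, 202, 137, 202, 201, 227].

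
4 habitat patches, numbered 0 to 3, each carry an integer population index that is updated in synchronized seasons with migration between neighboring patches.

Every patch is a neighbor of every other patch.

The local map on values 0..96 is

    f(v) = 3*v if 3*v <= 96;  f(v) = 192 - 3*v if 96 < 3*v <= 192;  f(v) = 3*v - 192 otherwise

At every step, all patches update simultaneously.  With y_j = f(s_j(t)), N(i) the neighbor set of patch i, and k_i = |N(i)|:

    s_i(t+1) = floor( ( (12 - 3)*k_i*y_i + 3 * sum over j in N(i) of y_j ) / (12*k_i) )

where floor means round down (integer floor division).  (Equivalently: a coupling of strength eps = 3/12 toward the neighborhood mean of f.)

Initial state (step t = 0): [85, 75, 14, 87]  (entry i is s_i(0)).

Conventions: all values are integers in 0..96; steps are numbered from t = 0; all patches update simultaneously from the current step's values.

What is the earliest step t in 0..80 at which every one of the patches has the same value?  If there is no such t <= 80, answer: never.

Answer: 19
Key observation: Synchronization is absorbing here: once all patches are equal they stay equal, and step 19 is the first all-equal step.

Derivation:
t=0: [85, 75, 14, 87]  (not all equal)
t=1: [59, 39, 45, 63]  (not all equal)
t=2: [22, 62, 50, 14]  (not all equal)
t=3: [57, 17, 41, 41]  (not all equal)
t=4: [31, 51, 63, 63]  (not all equal)
t=5: [73, 37, 13, 13]  (not all equal)
t=6: [33, 69, 41, 41]  (not all equal)
t=7: [82, 30, 66, 66]  (not all equal)
t=8: [49, 73, 17, 17]  (not all equal)
t=9: [44, 32, 48, 48]  (not all equal)
t=10: [61, 85, 53, 53]  (not all equal)
t=11: [17, 53, 33, 33]  (not all equal)
t=12: [56, 44, 84, 84]  (not all equal)
t=13: [33, 57, 57, 57]  (not all equal)
t=14: [75, 27, 27, 27]  (not all equal)
t=15: [45, 77, 77, 77]  (not all equal)
t=16: [52, 40, 40, 40]  (not all equal)
t=17: [45, 69, 69, 69]  (not all equal)
t=18: [46, 18, 18, 18]  (not all equal)
t=19: [54, 54, 54, 54]  (all equal)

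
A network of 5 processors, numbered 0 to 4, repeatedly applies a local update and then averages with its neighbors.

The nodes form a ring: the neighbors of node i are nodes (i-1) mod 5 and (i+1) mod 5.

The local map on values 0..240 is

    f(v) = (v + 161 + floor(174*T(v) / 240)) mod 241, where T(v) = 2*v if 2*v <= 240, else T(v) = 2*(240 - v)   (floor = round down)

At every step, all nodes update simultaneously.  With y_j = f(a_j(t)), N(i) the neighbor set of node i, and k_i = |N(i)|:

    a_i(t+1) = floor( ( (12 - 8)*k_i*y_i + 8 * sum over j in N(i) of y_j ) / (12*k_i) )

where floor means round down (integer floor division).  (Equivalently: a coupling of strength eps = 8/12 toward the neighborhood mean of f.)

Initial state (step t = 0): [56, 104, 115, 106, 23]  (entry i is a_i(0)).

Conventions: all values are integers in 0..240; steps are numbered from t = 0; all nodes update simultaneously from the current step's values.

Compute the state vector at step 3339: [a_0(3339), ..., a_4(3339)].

Simulating step by step:
t=0: [56, 104, 115, 106, 23]
t=1: [149, 144, 184, 199, 151]
t=2: [201, 196, 188, 187, 192]
t=3: [179, 179, 181, 182, 180]
t=4: [187, 186, 186, 186, 186]
t=5: [183, 183, 184, 184, 183]
t=6: [185, 185, 185, 185, 185]
t=7: [184, 184, 184, 184, 184]
t=8: [185, 185, 185, 185, 185]

Answer: [184, 184, 184, 184, 184]
Key observation: The state at step 6, [185, 185, 185, 185, 185], reappears at step 8: the system is in a cycle of period 2 from step 6 on.  Therefore the state at step 3339 equals the state at step 6 + ((3339 - 6) mod 2) = 7, which is [184, 184, 184, 184, 184].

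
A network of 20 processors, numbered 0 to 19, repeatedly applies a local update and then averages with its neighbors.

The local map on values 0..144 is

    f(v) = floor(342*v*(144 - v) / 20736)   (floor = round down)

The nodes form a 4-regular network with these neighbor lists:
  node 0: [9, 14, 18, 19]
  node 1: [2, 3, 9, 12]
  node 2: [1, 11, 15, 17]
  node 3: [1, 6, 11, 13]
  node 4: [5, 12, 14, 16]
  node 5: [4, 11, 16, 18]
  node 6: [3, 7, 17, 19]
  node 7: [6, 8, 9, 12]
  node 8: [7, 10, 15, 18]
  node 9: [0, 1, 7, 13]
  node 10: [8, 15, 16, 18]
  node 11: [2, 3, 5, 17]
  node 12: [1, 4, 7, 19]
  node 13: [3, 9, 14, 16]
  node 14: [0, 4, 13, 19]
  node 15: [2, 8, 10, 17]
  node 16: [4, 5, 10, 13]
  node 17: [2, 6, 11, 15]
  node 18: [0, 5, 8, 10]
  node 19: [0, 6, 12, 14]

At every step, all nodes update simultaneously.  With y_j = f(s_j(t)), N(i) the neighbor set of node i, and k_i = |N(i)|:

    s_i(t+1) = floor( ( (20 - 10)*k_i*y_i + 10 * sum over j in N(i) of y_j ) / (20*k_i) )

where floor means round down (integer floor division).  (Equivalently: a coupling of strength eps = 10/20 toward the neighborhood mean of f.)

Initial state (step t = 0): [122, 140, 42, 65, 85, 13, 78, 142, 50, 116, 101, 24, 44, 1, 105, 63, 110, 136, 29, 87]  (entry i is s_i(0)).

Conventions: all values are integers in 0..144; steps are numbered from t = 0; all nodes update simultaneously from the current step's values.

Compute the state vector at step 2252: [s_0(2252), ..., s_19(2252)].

Answer: [83, 83, 83, 83, 83, 83, 83, 83, 83, 83, 83, 83, 83, 83, 83, 83, 83, 83, 83, 83]
Key observation: The state at step 5, [83, 83, 83, 83, 83, 83, 83, 83, 83, 83, 83, 83, 83, 83, 83, 83, 83, 83, 83, 83], reappears at step 6: the system is in a cycle of period 1 from step 5 on.  Therefore the state at step 2252 equals the state at step 5 + ((2252 - 5) mod 1) = 5, which is [83, 83, 83, 83, 83, 83, 83, 83, 83, 83, 83, 83, 83, 83, 83, 83, 83, 83, 83, 83].

Derivation:
t=0: [122, 140, 42, 65, 85, 13, 78, 142, 50, 116, 101, 24, 44, 1, 105, 63, 110, 136, 29, 87]
t=1: [54, 39, 54, 59, 69, 44, 65, 37, 65, 33, 70, 48, 58, 34, 59, 71, 53, 44, 55, 73]
t=2: [78, 71, 77, 77, 81, 76, 80, 71, 81, 64, 83, 76, 78, 68, 79, 82, 77, 76, 80, 83]
t=3: [83, 84, 84, 84, 84, 84, 84, 84, 83, 84, 83, 85, 84, 84, 84, 83, 84, 84, 84, 83]
t=4: [83, 83, 82, 82, 83, 82, 83, 83, 83, 83, 83, 82, 83, 83, 83, 83, 83, 82, 83, 83]
t=5: [83, 83, 83, 83, 83, 83, 83, 83, 83, 83, 83, 83, 83, 83, 83, 83, 83, 83, 83, 83]
t=6: [83, 83, 83, 83, 83, 83, 83, 83, 83, 83, 83, 83, 83, 83, 83, 83, 83, 83, 83, 83]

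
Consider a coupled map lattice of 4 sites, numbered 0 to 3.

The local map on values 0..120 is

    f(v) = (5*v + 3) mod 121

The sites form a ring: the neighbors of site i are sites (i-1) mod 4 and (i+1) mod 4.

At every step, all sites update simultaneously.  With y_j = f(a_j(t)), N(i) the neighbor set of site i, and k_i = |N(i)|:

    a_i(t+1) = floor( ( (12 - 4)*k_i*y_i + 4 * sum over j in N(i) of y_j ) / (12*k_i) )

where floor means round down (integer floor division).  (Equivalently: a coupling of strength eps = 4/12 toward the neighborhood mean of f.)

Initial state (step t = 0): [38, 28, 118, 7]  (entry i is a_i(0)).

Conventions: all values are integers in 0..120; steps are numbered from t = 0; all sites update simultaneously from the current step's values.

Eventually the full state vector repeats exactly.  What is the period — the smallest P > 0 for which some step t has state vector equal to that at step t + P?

Simulating step by step:
t=0: [38, 28, 118, 7]
t=1: [58, 44, 82, 55]
t=2: [57, 84, 56, 40]
t=3: [54, 54, 51, 69]
t=4: [43, 28, 33, 78]
t=5: [73, 38, 40, 44]
t=6: [32, 62, 83, 82]
t=7: [48, 63, 56, 49]
t=8: [14, 57, 41, 11]
t=9: [66, 57, 75, 65]
t=10: [82, 48, 32, 75]
t=11: [36, 16, 30, 25]
t=12: [56, 71, 36, 20]
t=13: [63, 94, 77, 85]
t=14: [79, 90, 45, 60]
t=15: [48, 83, 96, 64]
t=16: [23, 56, 102, 74]
t=17: [87, 51, 27, 31]
t=18: [58, 26, 20, 40]
t=19: [49, 33, 84, 80]
t=20: [18, 42, 54, 37]
t=21: [88, 82, 47, 65]
t=22: [76, 66, 100, 90]
t=23: [43, 67, 42, 66]
t=24: [95, 95, 92, 92]
t=25: [112, 112, 102, 102]
t=26: [70, 70, 37, 37]
t=27: [103, 103, 74, 74]
t=28: [30, 30, 14, 14]
t=29: [38, 38, 66, 66]
t=30: [75, 75, 87, 87]
t=31: [25, 25, 65, 65]
t=32: [20, 20, 72, 72]
t=33: [85, 85, 17, 17]
t=34: [68, 68, 84, 84]
t=35: [94, 94, 66, 66]
t=36: [106, 106, 94, 94]
t=37: [59, 59, 99, 99]
t=38: [49, 49, 21, 21]
t=39: [23, 23, 91, 91]
t=40: [114, 114, 98, 98]
t=41: [75, 75, 22, 22]
t=42: [31, 31, 96, 96]
t=43: [50, 50, 106, 106]
t=44: [17, 17, 42, 42]
t=45: [88, 88, 91, 91]
t=46: [82, 82, 92, 92]
t=47: [58, 58, 91, 91]
t=48: [58, 58, 87, 87]
t=49: [55, 55, 71, 71]
t=50: [49, 49, 102, 102]
t=51: [9, 9, 25, 25]
t=52: [41, 41, 13, 13]
t=53: [83, 83, 71, 71]
t=54: [65, 65, 105, 105]
t=55: [79, 79, 51, 51]
t=56: [31, 31, 19, 19]
t=57: [47, 47, 87, 87]
t=58: [110, 110, 82, 82]
t=59: [65, 65, 53, 53]
t=60: [76, 76, 36, 36]
t=61: [27, 27, 55, 55]
t=62: [20, 20, 32, 32]
t=63: [92, 92, 52, 52]
t=64: [86, 86, 34, 34]
t=65: [67, 67, 55, 55]
t=66: [86, 86, 46, 46]
t=67: [77, 77, 105, 105]
t=68: [28, 28, 40, 40]
t=69: [32, 32, 72, 72]
t=70: [35, 35, 7, 7]
t=71: [53, 53, 41, 41]
t=72: [36, 36, 76, 76]
t=73: [55, 55, 27, 27]
t=74: [32, 32, 20, 20]
t=75: [52, 52, 92, 92]
t=76: [34, 34, 86, 86]
t=77: [55, 55, 67, 67]
t=78: [46, 46, 86, 86]
t=79: [105, 105, 77, 77]
t=80: [40, 40, 28, 28]
t=81: [72, 72, 32, 32]
t=82: [7, 7, 35, 35]
t=83: [41, 41, 53, 53]
t=84: [76, 76, 36, 36]

Answer: 24
Key observation: The state at step 60, [76, 76, 36, 36], reappears at step 84 — and no state repeats earlier — so the cycle the system enters has period 24.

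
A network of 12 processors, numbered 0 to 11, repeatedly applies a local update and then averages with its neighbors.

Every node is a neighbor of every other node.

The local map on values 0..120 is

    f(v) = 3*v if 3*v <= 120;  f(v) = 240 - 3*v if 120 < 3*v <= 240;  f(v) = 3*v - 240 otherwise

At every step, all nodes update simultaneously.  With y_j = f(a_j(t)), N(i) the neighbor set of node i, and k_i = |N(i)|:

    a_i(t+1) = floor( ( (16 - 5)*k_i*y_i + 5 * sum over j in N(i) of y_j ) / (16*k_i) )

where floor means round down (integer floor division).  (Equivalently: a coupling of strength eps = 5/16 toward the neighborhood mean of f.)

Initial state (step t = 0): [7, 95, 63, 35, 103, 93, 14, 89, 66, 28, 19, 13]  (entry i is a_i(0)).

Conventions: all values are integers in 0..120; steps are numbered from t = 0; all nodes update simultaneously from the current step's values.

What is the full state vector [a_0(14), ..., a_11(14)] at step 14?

Simulating step by step:
t=0: [7, 95, 63, 35, 103, 93, 14, 89, 66, 28, 19, 13]
t=1: [31, 47, 51, 86, 63, 43, 45, 35, 45, 73, 55, 43]
t=2: [89, 93, 85, 39, 61, 101, 97, 97, 97, 41, 77, 101]
t=3: [36, 44, 28, 95, 56, 60, 52, 52, 52, 95, 24, 60]
t=4: [96, 96, 81, 55, 73, 65, 81, 81, 81, 55, 73, 65]
t=5: [42, 42, 13, 60, 24, 40, 13, 13, 13, 60, 24, 40]
t=6: [100, 100, 50, 64, 72, 104, 50, 50, 50, 64, 72, 104]
t=7: [61, 61, 81, 53, 37, 69, 81, 81, 81, 53, 37, 69]
t=8: [53, 53, 18, 69, 89, 38, 18, 18, 18, 69, 89, 38]
t=9: [74, 74, 56, 42, 38, 95, 56, 56, 56, 42, 38, 95]
t=10: [36, 36, 72, 99, 99, 54, 72, 72, 72, 99, 99, 54]
t=11: [90, 90, 35, 57, 57, 71, 35, 35, 35, 57, 57, 71]
t=12: [42, 42, 92, 68, 68, 40, 92, 92, 92, 68, 68, 40]
t=13: [96, 96, 45, 45, 45, 100, 45, 45, 45, 45, 45, 100]
t=14: [61, 61, 99, 99, 99, 69, 99, 99, 99, 99, 99, 69]

Answer: [61, 61, 99, 99, 99, 69, 99, 99, 99, 99, 99, 69]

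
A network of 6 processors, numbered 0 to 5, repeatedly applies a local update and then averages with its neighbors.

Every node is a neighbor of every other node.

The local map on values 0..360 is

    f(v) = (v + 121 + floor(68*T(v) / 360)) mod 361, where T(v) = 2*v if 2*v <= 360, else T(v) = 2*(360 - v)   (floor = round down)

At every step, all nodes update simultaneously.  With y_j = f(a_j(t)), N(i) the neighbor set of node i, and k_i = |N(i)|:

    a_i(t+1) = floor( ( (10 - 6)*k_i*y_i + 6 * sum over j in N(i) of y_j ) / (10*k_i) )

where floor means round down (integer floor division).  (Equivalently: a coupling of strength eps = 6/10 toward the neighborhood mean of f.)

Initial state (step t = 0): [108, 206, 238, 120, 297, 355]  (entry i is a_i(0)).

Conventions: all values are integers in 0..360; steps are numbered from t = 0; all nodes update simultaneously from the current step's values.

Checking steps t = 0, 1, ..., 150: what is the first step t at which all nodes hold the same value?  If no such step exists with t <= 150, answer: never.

Answer: 7
Key observation: Synchronization is absorbing here: once all nodes are equal they stay equal, and step 7 is the first all-equal step.

Derivation:
t=0: [108, 206, 238, 120, 297, 355]  (not all equal)
t=1: [173, 105, 110, 178, 120, 130]  (not all equal)
t=2: [278, 252, 254, 179, 258, 262]  (not all equal)
t=3: [54, 49, 50, 37, 51, 51]  (not all equal)
t=4: [189, 187, 187, 182, 188, 188]  (not all equal)
t=5: [12, 11, 11, 10, 11, 11]  (not all equal)
t=6: [136, 135, 135, 135, 135, 135]  (not all equal)
t=7: [307, 307, 307, 307, 307, 307]  (all equal)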